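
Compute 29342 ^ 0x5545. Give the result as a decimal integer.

29342 = 111001010011110
0x5545 = 101010101000101
XOR → 010011111011011 = 10203

10203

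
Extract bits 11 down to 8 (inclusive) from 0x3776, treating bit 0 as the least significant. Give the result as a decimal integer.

v = 011011101110110
Shift right by 8: 0110111
Mask low 4 bits: 0111 = 7

7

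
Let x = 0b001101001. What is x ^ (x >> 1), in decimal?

x = 1101001 = 105
x>>1 = 0110100
XOR  = 1011101 = 93
(x ^ (x >> 1) gives the standard binary-reflected Gray code of x.)

93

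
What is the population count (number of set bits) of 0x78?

0x78 = 1111000
Count the 1s: 1 + 1 + 1 + 1 = 4

4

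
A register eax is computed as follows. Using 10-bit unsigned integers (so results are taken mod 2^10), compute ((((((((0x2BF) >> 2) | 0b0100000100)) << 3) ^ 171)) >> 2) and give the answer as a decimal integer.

116

0x2BF = 1010111111
→ >> 2 → 0010101111 = 175
0b0100000100 = 0100000100
→ | → 0110101111 = 431
→ << 3 (mod 2^10) → 0101111000 = 376
171 = 0010101011
→ ^ → 0111010011 = 467
→ >> 2 → 0001110100 = 116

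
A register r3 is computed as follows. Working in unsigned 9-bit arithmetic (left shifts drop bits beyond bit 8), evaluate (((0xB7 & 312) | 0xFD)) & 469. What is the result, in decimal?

0xB7 = 010110111
312 = 100111000
→ & → 000110000 = 48
0xFD = 011111101
→ | → 011111101 = 253
469 = 111010101
→ & → 011010101 = 213

213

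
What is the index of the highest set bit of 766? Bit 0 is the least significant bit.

9

766 = 1011111110
The topmost 1 is at position 9 (since 2^9 = 512 ≤ 766 < 1024).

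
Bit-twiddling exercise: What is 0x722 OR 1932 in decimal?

0x722 = 11100100010
1932 = 11110001100
 OR → 11110101110 = 1966

1966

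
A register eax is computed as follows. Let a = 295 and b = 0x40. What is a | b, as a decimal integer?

359

295 = 100100111
0x40 = 001000000
 OR → 101100111 = 359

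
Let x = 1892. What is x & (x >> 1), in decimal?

x = 11101100100 = 1892
x>>1 = 01110110010
AND  = 01100100000 = 800
(x & (x >> 1) has a 1 wherever x has two consecutive 1 bits.)

800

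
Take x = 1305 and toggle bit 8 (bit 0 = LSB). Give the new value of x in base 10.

x = 10100011001
bit 8 is currently 1; toggle it via x ^ (1 << 8) = x ^ 256
→ 10000011001 = 1049

1049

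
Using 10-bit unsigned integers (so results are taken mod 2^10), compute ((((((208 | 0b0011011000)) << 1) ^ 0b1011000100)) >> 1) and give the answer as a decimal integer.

442

208 = 0011010000
0b0011011000 = 0011011000
→ | → 0011011000 = 216
→ << 1 (mod 2^10) → 0110110000 = 432
0b1011000100 = 1011000100
→ ^ → 1101110100 = 884
→ >> 1 → 0110111010 = 442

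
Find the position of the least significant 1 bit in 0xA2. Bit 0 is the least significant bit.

0xA2 = 10100010
Trailing zeros: 1, so the lowest set bit is bit 1 (value 2).

1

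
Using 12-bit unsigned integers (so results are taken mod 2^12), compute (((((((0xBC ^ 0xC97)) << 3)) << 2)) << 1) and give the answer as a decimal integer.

2752

0xBC = 000010111100
0xC97 = 110010010111
→ ^ → 110000101011 = 3115
→ << 3 (mod 2^12) → 000101011000 = 344
→ << 2 (mod 2^12) → 010101100000 = 1376
→ << 1 (mod 2^12) → 101011000000 = 2752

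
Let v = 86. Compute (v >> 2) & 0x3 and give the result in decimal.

1

v = 0001010110
Shift right by 2: 00010101
Mask low 2 bits: 01 = 1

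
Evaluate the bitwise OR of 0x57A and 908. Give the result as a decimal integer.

0x57A = 10101111010
908 = 01110001100
 OR → 11111111110 = 2046

2046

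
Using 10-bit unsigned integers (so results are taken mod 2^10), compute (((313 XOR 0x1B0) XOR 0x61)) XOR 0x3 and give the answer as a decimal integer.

235

313 = 0100111001
0x1B0 = 0110110000
→ XOR → 0010001001 = 137
0x61 = 0001100001
→ XOR → 0011101000 = 232
0x3 = 0000000011
→ XOR → 0011101011 = 235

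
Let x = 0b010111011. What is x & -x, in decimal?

x = 10111011 = 187
-x (two's complement) = …01000101
AND   = 00000001 = 1
(x & -x isolates the lowest set bit of x.)

1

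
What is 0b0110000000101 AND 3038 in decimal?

a = 110000000101
3038 = 101111011110
AND → 100000000100 = 2052

2052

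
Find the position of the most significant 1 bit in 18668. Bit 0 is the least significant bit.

14

18668 = 100100011101100
The topmost 1 is at position 14 (since 2^14 = 16384 ≤ 18668 < 32768).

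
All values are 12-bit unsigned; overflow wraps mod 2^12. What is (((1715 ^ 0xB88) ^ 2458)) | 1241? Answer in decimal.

1715 = 011010110011
0xB88 = 101110001000
→ ^ → 110100111011 = 3387
2458 = 100110011010
→ ^ → 010010100001 = 1185
1241 = 010011011001
→ | → 010011111001 = 1273

1273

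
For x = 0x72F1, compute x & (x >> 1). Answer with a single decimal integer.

x = 111001011110001 = 29425
x>>1 = 011100101111000
AND  = 011000001110000 = 12400
(x & (x >> 1) has a 1 wherever x has two consecutive 1 bits.)

12400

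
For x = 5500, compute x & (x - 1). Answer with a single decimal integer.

x = 1010101111100 = 5500
x - 1 = 1010101111011
AND   = 1010101111000 = 5496
(x & (x - 1) clears the lowest set bit of x.)

5496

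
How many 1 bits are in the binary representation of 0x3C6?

6

0x3C6 = 1111000110
Count the 1s: 1 + 1 + 1 + 1 + 1 + 1 = 6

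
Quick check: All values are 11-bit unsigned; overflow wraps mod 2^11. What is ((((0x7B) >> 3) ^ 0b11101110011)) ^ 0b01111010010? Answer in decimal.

1198

0x7B = 00001111011
→ >> 3 → 00000001111 = 15
0b11101110011 = 11101110011
→ ^ → 11101111100 = 1916
0b01111010010 = 01111010010
→ ^ → 10010101110 = 1198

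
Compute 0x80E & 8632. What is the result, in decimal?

8

0x80E = 00100000001110
8632 = 10000110111000
AND → 00000000001000 = 8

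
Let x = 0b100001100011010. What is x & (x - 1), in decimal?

17176

x = 100001100011010 = 17178
x - 1 = 100001100011001
AND   = 100001100011000 = 17176
(x & (x - 1) clears the lowest set bit of x.)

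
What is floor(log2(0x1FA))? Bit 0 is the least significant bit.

0x1FA = 111111010
The topmost 1 is at position 8 (since 2^8 = 256 ≤ 506 < 512).

8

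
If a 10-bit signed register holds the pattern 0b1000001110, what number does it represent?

-498

pattern = 1000001110 (MSB is 1 ⇒ negative)
Invert: 0111110001, add 1 → 0111110010 = 498, so the value is -498.
(Equivalently: 526 - 2^10 = 526 - 1024 = -498.)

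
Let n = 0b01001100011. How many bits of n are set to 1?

n = 1001100011
Count the 1s: 1 + 1 + 1 + 1 + 1 = 5

5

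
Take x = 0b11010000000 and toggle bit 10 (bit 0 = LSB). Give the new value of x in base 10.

x = 11010000000
bit 10 is currently 1; toggle it via x ^ (1 << 10) = x ^ 1024
→ 01010000000 = 640

640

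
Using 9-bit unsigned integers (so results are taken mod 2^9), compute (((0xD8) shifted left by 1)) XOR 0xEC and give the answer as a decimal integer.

0xD8 = 011011000
→ shifted left by 1 (mod 2^9) → 110110000 = 432
0xEC = 011101100
→ XOR → 101011100 = 348

348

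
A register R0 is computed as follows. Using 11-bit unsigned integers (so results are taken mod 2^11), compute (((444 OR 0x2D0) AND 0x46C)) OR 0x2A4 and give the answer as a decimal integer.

748

444 = 00110111100
0x2D0 = 01011010000
→ OR → 01111111100 = 1020
0x46C = 10001101100
→ AND → 00001101100 = 108
0x2A4 = 01010100100
→ OR → 01011101100 = 748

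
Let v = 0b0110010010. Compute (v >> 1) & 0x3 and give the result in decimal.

1

v = 0110010010
Shift right by 1: 011001001
Mask low 2 bits: 01 = 1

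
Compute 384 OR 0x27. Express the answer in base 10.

384 = 110000000
0x27 = 000100111
 OR → 110100111 = 423

423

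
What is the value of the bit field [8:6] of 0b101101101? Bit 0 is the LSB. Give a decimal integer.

v = 101101101
Shift right by 6: 101
Mask low 3 bits: 101 = 5

5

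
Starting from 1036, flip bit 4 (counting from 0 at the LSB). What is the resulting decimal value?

1052

x = 10000001100
bit 4 is currently 0; toggle it via x ^ (1 << 4) = x ^ 16
→ 10000011100 = 1052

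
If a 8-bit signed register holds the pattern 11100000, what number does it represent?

-32

pattern = 11100000 (MSB is 1 ⇒ negative)
Invert: 00011111, add 1 → 00100000 = 32, so the value is -32.
(Equivalently: 224 - 2^8 = 224 - 256 = -32.)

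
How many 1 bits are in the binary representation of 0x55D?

7

0x55D = 10101011101
Count the 1s: 1 + 1 + 1 + 1 + 1 + 1 + 1 = 7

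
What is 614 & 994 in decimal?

610

614 = 1001100110
994 = 1111100010
AND → 1001100010 = 610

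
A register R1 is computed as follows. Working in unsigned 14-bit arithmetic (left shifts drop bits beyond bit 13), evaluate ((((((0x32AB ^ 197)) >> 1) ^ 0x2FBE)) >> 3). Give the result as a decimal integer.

0x32AB = 11001010101011
197 = 00000011000101
→ ^ → 11001001101110 = 12910
→ >> 1 → 01100100110111 = 6455
0x2FBE = 10111110111110
→ ^ → 11011010001001 = 13961
→ >> 3 → 00011011010001 = 1745

1745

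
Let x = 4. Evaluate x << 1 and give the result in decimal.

8

4 = 0100
shift left by 1 → 1000 = 8
(equivalently, 4 × 2^1 = 4 × 2)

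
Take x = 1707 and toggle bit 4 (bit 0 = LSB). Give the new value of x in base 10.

1723

x = 0011010101011
bit 4 is currently 0; toggle it via x ^ (1 << 4) = x ^ 16
→ 0011010111011 = 1723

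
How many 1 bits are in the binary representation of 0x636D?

0x636D = 110001101101101
Count the 1s: 1 + 1 + 1 + 1 + 1 + 1 + 1 + 1 + 1 = 9

9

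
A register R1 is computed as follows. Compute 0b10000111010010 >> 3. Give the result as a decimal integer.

x = 10000111010010
shift right by 3 → 00010000111010 = 1082
(equivalently, floor(8658 / 8))

1082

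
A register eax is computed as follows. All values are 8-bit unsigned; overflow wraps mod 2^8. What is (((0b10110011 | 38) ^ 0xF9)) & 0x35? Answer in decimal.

0b10110011 = 10110011
38 = 00100110
→ | → 10110111 = 183
0xF9 = 11111001
→ ^ → 01001110 = 78
0x35 = 00110101
→ & → 00000100 = 4

4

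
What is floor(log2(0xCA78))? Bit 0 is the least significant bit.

15

0xCA78 = 1100101001111000
The topmost 1 is at position 15 (since 2^15 = 32768 ≤ 51832 < 65536).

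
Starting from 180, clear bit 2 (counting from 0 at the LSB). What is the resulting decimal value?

x = 10110100
bit 2 is currently 1; clear it via x & ~(1 << 2) = x & ~4
→ 10110000 = 176

176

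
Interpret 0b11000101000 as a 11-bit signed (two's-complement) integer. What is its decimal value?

pattern = 11000101000 (MSB is 1 ⇒ negative)
Invert: 00111010111, add 1 → 00111011000 = 472, so the value is -472.
(Equivalently: 1576 - 2^11 = 1576 - 2048 = -472.)

-472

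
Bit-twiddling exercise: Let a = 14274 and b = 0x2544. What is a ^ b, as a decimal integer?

4742

14274 = 11011111000010
0x2544 = 10010101000100
XOR → 01001010000110 = 4742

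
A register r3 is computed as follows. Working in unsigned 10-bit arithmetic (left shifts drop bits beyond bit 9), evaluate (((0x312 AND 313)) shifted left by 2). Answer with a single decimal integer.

0x312 = 1100010010
313 = 0100111001
→ AND → 0100010000 = 272
→ shifted left by 2 (mod 2^10) → 0001000000 = 64

64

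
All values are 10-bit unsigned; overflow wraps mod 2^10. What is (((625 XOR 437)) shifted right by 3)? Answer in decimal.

120

625 = 1001110001
437 = 0110110101
→ XOR → 1111000100 = 964
→ shifted right by 3 → 0001111000 = 120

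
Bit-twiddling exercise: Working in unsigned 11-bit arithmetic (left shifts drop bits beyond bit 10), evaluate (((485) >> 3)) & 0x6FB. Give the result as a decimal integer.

485 = 00111100101
→ >> 3 → 00000111100 = 60
0x6FB = 11011111011
→ & → 00000111000 = 56

56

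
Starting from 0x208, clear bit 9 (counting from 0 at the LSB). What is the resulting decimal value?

8

x = 0001000001000
bit 9 is currently 1; clear it via x & ~(1 << 9) = x & ~512
→ 0000000001000 = 8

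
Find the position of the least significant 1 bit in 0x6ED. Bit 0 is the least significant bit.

0

0x6ED = 11011101101
Trailing zeros: 0, so the lowest set bit is bit 0 (value 1).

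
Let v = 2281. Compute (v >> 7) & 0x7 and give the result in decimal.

1

v = 100011101001
Shift right by 7: 10001
Mask low 3 bits: 001 = 1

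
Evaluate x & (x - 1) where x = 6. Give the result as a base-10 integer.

x = 110 = 6
x - 1 = 101
AND   = 100 = 4
(x & (x - 1) clears the lowest set bit of x.)

4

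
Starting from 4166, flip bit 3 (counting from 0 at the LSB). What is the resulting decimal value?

x = 1000001000110
bit 3 is currently 0; toggle it via x ^ (1 << 3) = x ^ 8
→ 1000001001110 = 4174

4174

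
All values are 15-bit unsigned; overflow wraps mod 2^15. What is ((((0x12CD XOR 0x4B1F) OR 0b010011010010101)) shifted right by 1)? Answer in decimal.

16363

0x12CD = 001001011001101
0x4B1F = 100101100011111
→ XOR → 101100111010010 = 22994
0b010011010010101 = 010011010010101
→ OR → 111111111010111 = 32727
→ shifted right by 1 → 011111111101011 = 16363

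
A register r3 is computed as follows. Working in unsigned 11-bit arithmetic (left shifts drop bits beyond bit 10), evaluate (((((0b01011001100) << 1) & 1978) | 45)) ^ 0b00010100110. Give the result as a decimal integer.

1307

0b01011001100 = 01011001100
→ << 1 (mod 2^11) → 10110011000 = 1432
1978 = 11110111010
→ & → 10110011000 = 1432
45 = 00000101101
→ | → 10110111101 = 1469
0b00010100110 = 00010100110
→ ^ → 10100011011 = 1307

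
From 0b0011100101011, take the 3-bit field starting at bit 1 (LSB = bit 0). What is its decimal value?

v = 0011100101011
Shift right by 1: 001110010101
Mask low 3 bits: 101 = 5

5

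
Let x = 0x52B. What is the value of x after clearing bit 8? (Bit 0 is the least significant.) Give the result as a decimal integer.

x = 10100101011
bit 8 is currently 1; clear it via x & ~(1 << 8) = x & ~256
→ 10000101011 = 1067

1067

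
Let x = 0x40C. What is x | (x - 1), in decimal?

x = 10000001100 = 1036
x - 1 = 10000001011
OR    = 10000001111 = 1039
(x | (x - 1) sets all bits below the lowest set bit.)

1039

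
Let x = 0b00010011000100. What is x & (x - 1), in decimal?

1216

x = 10011000100 = 1220
x - 1 = 10011000011
AND   = 10011000000 = 1216
(x & (x - 1) clears the lowest set bit of x.)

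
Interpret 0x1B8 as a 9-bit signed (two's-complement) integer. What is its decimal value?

pattern = 110111000 (MSB is 1 ⇒ negative)
Invert: 001000111, add 1 → 001001000 = 72, so the value is -72.
(Equivalently: 440 - 2^9 = 440 - 512 = -72.)

-72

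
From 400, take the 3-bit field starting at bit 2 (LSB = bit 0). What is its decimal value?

4

v = 110010000
Shift right by 2: 1100100
Mask low 3 bits: 100 = 4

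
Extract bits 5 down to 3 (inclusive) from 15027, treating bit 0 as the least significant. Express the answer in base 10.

v = 11101010110011
Shift right by 3: 11101010110
Mask low 3 bits: 110 = 6

6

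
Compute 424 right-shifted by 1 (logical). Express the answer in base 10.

424 = 110101000
shift right by 1 → 011010100 = 212
(equivalently, floor(424 / 2))

212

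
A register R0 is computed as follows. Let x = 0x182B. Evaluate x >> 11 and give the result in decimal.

3

0x182B = 1100000101011
shift right by 11 → 0000000000011 = 3
(equivalently, floor(6187 / 2048))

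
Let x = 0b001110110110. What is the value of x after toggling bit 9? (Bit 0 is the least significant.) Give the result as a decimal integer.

438

x = 001110110110
bit 9 is currently 1; toggle it via x ^ (1 << 9) = x ^ 512
→ 000110110110 = 438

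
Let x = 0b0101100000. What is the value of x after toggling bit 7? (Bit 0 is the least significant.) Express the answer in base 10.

480

x = 0101100000
bit 7 is currently 0; toggle it via x ^ (1 << 7) = x ^ 128
→ 0111100000 = 480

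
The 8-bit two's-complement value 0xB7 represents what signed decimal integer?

pattern = 10110111 (MSB is 1 ⇒ negative)
Invert: 01001000, add 1 → 01001001 = 73, so the value is -73.
(Equivalently: 183 - 2^8 = 183 - 256 = -73.)

-73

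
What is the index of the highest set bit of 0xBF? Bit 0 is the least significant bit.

0xBF = 10111111
The topmost 1 is at position 7 (since 2^7 = 128 ≤ 191 < 256).

7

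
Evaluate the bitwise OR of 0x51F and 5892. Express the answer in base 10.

0x51F = 0010100011111
5892 = 1011100000100
 OR → 1011100011111 = 5919

5919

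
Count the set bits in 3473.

6

3473 = 110110010001
Count the 1s: 1 + 1 + 1 + 1 + 1 + 1 = 6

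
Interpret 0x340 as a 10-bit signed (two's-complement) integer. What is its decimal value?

-192

pattern = 1101000000 (MSB is 1 ⇒ negative)
Invert: 0010111111, add 1 → 0011000000 = 192, so the value is -192.
(Equivalently: 832 - 2^10 = 832 - 1024 = -192.)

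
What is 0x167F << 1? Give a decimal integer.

0x167F = 01011001111111
shift left by 1 → 10110011111110 = 11518
(equivalently, 5759 × 2^1 = 5759 × 2)

11518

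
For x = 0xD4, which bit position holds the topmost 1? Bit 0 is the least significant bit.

7

0xD4 = 11010100
The topmost 1 is at position 7 (since 2^7 = 128 ≤ 212 < 256).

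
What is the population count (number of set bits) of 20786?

6

20786 = 101000100110010
Count the 1s: 1 + 1 + 1 + 1 + 1 + 1 = 6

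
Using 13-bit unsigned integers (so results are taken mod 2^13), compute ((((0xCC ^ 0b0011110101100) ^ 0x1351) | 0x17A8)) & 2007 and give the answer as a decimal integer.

1937

0xCC = 0000011001100
0b0011110101100 = 0011110101100
→ ^ → 0011101100000 = 1888
0x1351 = 1001101010001
→ ^ → 1010000110001 = 5169
0x17A8 = 1011110101000
→ | → 1011110111001 = 6073
2007 = 0011111010111
→ & → 0011110010001 = 1937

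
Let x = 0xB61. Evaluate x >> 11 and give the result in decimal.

0xB61 = 101101100001
shift right by 11 → 000000000001 = 1
(equivalently, floor(2913 / 2048))

1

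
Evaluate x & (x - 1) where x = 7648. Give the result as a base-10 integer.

7616

x = 1110111100000 = 7648
x - 1 = 1110111011111
AND   = 1110111000000 = 7616
(x & (x - 1) clears the lowest set bit of x.)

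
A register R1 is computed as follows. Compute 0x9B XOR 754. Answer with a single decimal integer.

0x9B = 0010011011
754 = 1011110010
XOR → 1001101001 = 617

617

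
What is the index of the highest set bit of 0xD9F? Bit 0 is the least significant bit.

11

0xD9F = 110110011111
The topmost 1 is at position 11 (since 2^11 = 2048 ≤ 3487 < 4096).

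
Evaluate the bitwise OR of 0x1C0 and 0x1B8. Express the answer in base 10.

504

0x1C0 = 111000000
0x1B8 = 110111000
 OR → 111111000 = 504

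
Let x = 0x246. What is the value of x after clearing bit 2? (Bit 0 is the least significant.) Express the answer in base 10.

578

x = 1001000110
bit 2 is currently 1; clear it via x & ~(1 << 2) = x & ~4
→ 1001000010 = 578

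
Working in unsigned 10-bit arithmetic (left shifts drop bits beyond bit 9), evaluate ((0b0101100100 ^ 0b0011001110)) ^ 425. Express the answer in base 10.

3

0b0101100100 = 0101100100
0b0011001110 = 0011001110
→ ^ → 0110101010 = 426
425 = 0110101001
→ ^ → 0000000011 = 3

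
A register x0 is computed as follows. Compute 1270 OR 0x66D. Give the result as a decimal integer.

1791

1270 = 10011110110
0x66D = 11001101101
 OR → 11011111111 = 1791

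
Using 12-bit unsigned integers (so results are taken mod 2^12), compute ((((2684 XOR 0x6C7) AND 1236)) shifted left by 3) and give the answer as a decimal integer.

2684 = 101001111100
0x6C7 = 011011000111
→ XOR → 110010111011 = 3259
1236 = 010011010100
→ AND → 010010010000 = 1168
→ shifted left by 3 (mod 2^12) → 010010000000 = 1152

1152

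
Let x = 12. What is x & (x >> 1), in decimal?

4

x = 1100 = 12
x>>1 = 0110
AND  = 0100 = 4
(x & (x >> 1) has a 1 wherever x has two consecutive 1 bits.)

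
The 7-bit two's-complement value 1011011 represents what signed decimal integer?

pattern = 1011011 (MSB is 1 ⇒ negative)
Invert: 0100100, add 1 → 0100101 = 37, so the value is -37.
(Equivalently: 91 - 2^7 = 91 - 128 = -37.)

-37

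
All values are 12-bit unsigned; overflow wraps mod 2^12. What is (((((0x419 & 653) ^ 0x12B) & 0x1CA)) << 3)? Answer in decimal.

2064

0x419 = 010000011001
653 = 001010001101
→ & → 000000001001 = 9
0x12B = 000100101011
→ ^ → 000100100010 = 290
0x1CA = 000111001010
→ & → 000100000010 = 258
→ << 3 (mod 2^12) → 100000010000 = 2064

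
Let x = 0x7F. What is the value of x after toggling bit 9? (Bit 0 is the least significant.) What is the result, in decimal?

x = 0001111111
bit 9 is currently 0; toggle it via x ^ (1 << 9) = x ^ 512
→ 1001111111 = 639

639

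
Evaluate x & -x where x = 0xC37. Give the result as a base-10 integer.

x = 110000110111 = 3127
-x (two's complement) = …001111001001
AND   = 000000000001 = 1
(x & -x isolates the lowest set bit of x.)

1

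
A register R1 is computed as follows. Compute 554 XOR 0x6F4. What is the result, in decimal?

554 = 01000101010
0x6F4 = 11011110100
XOR → 10011011110 = 1246

1246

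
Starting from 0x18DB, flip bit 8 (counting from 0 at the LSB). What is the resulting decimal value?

6619

x = 1100011011011
bit 8 is currently 0; toggle it via x ^ (1 << 8) = x ^ 256
→ 1100111011011 = 6619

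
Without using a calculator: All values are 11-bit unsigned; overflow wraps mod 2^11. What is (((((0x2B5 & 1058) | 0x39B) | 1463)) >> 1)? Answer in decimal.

991

0x2B5 = 01010110101
1058 = 10000100010
→ & → 00000100000 = 32
0x39B = 01110011011
→ | → 01110111011 = 955
1463 = 10110110111
→ | → 11110111111 = 1983
→ >> 1 → 01111011111 = 991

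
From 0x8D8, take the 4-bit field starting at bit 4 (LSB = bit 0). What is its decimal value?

13

v = 100011011000
Shift right by 4: 10001101
Mask low 4 bits: 1101 = 13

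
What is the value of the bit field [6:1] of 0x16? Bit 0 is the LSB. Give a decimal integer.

v = 0000010110
Shift right by 1: 000001011
Mask low 6 bits: 001011 = 11

11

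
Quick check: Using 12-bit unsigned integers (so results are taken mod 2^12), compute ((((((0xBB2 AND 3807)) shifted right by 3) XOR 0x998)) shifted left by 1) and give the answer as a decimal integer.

0xBB2 = 101110110010
3807 = 111011011111
→ AND → 101010010010 = 2706
→ shifted right by 3 → 000101010010 = 338
0x998 = 100110011000
→ XOR → 100011001010 = 2250
→ shifted left by 1 (mod 2^12) → 000110010100 = 404

404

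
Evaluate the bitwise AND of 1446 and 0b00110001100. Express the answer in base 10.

388

1446 = 10110100110
b = 00110001100
AND → 00110000100 = 388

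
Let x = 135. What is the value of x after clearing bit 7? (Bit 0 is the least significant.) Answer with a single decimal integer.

x = 0010000111
bit 7 is currently 1; clear it via x & ~(1 << 7) = x & ~128
→ 0000000111 = 7

7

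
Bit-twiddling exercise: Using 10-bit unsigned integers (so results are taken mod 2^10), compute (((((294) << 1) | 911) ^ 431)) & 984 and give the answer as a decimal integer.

576

294 = 0100100110
→ << 1 (mod 2^10) → 1001001100 = 588
911 = 1110001111
→ | → 1111001111 = 975
431 = 0110101111
→ ^ → 1001100000 = 608
984 = 1111011000
→ & → 1001000000 = 576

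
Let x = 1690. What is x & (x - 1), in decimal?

1688

x = 11010011010 = 1690
x - 1 = 11010011001
AND   = 11010011000 = 1688
(x & (x - 1) clears the lowest set bit of x.)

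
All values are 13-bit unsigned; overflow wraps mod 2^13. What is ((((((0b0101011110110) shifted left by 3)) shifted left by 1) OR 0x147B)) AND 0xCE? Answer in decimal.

0b0101011110110 = 0101011110110
→ shifted left by 3 (mod 2^13) → 1011110110000 = 6064
→ shifted left by 1 (mod 2^13) → 0111101100000 = 3936
0x147B = 1010001111011
→ OR → 1111101111011 = 8059
0xCE = 0000011001110
→ AND → 0000001001010 = 74

74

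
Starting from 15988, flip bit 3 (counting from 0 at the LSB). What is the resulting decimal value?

x = 11111001110100
bit 3 is currently 0; toggle it via x ^ (1 << 3) = x ^ 8
→ 11111001111100 = 15996

15996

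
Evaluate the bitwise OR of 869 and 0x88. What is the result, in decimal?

1005

869 = 1101100101
0x88 = 0010001000
 OR → 1111101101 = 1005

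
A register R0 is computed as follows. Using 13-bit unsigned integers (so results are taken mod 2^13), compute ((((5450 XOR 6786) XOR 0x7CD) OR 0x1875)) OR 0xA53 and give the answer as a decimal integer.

6775

5450 = 1010101001010
6786 = 1101010000010
→ XOR → 0111111001000 = 4040
0x7CD = 0011111001101
→ XOR → 0100000000101 = 2053
0x1875 = 1100001110101
→ OR → 1100001110101 = 6261
0xA53 = 0101001010011
→ OR → 1101001110111 = 6775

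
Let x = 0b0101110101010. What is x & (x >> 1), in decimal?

384

x = 101110101010 = 2986
x>>1 = 010111010101
AND  = 000110000000 = 384
(x & (x >> 1) has a 1 wherever x has two consecutive 1 bits.)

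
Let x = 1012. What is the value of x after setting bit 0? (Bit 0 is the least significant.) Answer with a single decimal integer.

1013

x = 01111110100
bit 0 is currently 0; set it via x | (1 << 0) = x | 1
→ 01111110101 = 1013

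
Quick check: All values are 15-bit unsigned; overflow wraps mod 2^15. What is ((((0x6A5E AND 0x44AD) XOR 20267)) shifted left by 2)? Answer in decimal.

15516

0x6A5E = 110101001011110
0x44AD = 100010010101101
→ AND → 100000000001100 = 16396
20267 = 100111100101011
→ XOR → 000111100100111 = 3879
→ shifted left by 2 (mod 2^15) → 011110010011100 = 15516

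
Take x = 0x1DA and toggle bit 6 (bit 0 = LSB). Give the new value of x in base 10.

410

x = 00111011010
bit 6 is currently 1; toggle it via x ^ (1 << 6) = x ^ 64
→ 00110011010 = 410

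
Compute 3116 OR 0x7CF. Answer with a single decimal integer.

4079

3116 = 110000101100
0x7CF = 011111001111
 OR → 111111101111 = 4079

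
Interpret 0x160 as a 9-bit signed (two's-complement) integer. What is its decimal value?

-160

pattern = 101100000 (MSB is 1 ⇒ negative)
Invert: 010011111, add 1 → 010100000 = 160, so the value is -160.
(Equivalently: 352 - 2^9 = 352 - 512 = -160.)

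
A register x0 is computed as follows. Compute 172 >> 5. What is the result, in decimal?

5

172 = 10101100
shift right by 5 → 00000101 = 5
(equivalently, floor(172 / 32))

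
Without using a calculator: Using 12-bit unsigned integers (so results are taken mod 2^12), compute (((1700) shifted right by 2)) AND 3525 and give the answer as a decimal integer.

385

1700 = 011010100100
→ shifted right by 2 → 000110101001 = 425
3525 = 110111000101
→ AND → 000110000001 = 385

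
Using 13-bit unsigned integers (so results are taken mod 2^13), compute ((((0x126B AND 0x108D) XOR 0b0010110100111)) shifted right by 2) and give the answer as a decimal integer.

1387

0x126B = 1001001101011
0x108D = 1000010001101
→ AND → 1000000001001 = 4105
0b0010110100111 = 0010110100111
→ XOR → 1010110101110 = 5550
→ shifted right by 2 → 0010101101011 = 1387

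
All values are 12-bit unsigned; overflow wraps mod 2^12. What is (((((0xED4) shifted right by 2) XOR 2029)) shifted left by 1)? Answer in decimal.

0xED4 = 111011010100
→ shifted right by 2 → 001110110101 = 949
2029 = 011111101101
→ XOR → 010001011000 = 1112
→ shifted left by 1 (mod 2^12) → 100010110000 = 2224

2224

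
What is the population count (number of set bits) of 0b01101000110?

n = 1101000110
Count the 1s: 1 + 1 + 1 + 1 + 1 = 5

5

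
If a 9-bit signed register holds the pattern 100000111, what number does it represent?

-249

pattern = 100000111 (MSB is 1 ⇒ negative)
Invert: 011111000, add 1 → 011111001 = 249, so the value is -249.
(Equivalently: 263 - 2^9 = 263 - 512 = -249.)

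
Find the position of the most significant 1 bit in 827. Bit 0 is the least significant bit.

827 = 1100111011
The topmost 1 is at position 9 (since 2^9 = 512 ≤ 827 < 1024).

9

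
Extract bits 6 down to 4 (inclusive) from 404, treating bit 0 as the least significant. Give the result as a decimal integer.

1

v = 110010100
Shift right by 4: 11001
Mask low 3 bits: 001 = 1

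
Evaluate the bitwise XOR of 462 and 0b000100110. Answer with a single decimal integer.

462 = 111001110
b = 000100110
XOR → 111101000 = 488

488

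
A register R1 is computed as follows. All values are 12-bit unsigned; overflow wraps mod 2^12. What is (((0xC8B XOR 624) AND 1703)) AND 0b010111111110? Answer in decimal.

1186

0xC8B = 110010001011
624 = 001001110000
→ XOR → 111011111011 = 3835
1703 = 011010100111
→ AND → 011010100011 = 1699
0b010111111110 = 010111111110
→ AND → 010010100010 = 1186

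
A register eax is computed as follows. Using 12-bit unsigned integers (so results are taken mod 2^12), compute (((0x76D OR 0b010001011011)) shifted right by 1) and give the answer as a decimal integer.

959

0x76D = 011101101101
0b010001011011 = 010001011011
→ OR → 011101111111 = 1919
→ shifted right by 1 → 001110111111 = 959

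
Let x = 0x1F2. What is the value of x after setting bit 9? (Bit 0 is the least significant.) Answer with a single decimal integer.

x = 000111110010
bit 9 is currently 0; set it via x | (1 << 9) = x | 512
→ 001111110010 = 1010

1010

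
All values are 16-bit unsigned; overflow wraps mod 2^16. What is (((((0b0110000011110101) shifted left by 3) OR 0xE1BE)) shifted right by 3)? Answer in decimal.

0b0110000011110101 = 0110000011110101
→ shifted left by 3 (mod 2^16) → 0000011110101000 = 1960
0xE1BE = 1110000110111110
→ OR → 1110011110111110 = 59326
→ shifted right by 3 → 0001110011110111 = 7415

7415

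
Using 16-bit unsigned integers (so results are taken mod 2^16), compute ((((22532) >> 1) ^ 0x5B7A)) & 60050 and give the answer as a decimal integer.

22532 = 0101100000000100
→ >> 1 → 0010110000000010 = 11266
0x5B7A = 0101101101111010
→ ^ → 0111011101111000 = 30584
60050 = 1110101010010010
→ & → 0110001000010000 = 25104

25104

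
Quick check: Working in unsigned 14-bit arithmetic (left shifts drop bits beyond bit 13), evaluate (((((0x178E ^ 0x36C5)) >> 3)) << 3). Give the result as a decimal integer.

0x178E = 01011110001110
0x36C5 = 11011011000101
→ ^ → 10000101001011 = 8523
→ >> 3 → 00010000101001 = 1065
→ << 3 (mod 2^14) → 10000101001000 = 8520

8520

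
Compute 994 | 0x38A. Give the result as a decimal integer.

994 = 1111100010
0x38A = 1110001010
 OR → 1111101010 = 1002

1002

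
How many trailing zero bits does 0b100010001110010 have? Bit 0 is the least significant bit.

0b100010001110010 = 100010001110010
Trailing zeros: 1, so the lowest set bit is bit 1 (value 2).

1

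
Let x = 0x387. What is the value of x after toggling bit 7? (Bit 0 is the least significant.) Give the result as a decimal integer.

775

x = 1110000111
bit 7 is currently 1; toggle it via x ^ (1 << 7) = x ^ 128
→ 1100000111 = 775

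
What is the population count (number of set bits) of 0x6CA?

6

0x6CA = 11011001010
Count the 1s: 1 + 1 + 1 + 1 + 1 + 1 = 6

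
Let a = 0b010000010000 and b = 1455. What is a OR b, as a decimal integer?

1471

a = 10000010000
1455 = 10110101111
 OR → 10110111111 = 1471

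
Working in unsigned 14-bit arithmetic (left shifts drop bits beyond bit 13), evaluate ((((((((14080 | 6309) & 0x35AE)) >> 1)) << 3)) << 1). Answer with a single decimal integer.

14080 = 11011100000000
6309 = 01100010100101
→ | → 11111110100101 = 16293
0x35AE = 11010110101110
→ & → 11010110100100 = 13732
→ >> 1 → 01101011010010 = 6866
→ << 3 (mod 2^14) → 01011010010000 = 5776
→ << 1 (mod 2^14) → 10110100100000 = 11552

11552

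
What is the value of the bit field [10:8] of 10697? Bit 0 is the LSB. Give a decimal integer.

1

v = 10100111001001
Shift right by 8: 101001
Mask low 3 bits: 001 = 1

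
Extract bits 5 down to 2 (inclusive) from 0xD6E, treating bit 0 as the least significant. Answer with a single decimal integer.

11

v = 110101101110
Shift right by 2: 1101011011
Mask low 4 bits: 1011 = 11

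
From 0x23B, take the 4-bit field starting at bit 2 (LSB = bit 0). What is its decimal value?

v = 1000111011
Shift right by 2: 10001110
Mask low 4 bits: 1110 = 14

14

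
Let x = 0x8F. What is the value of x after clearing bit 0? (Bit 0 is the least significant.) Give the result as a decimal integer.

x = 10001111
bit 0 is currently 1; clear it via x & ~(1 << 0) = x & ~1
→ 10001110 = 142

142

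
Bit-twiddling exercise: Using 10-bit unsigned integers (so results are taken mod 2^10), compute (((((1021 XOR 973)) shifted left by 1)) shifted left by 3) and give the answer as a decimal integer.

768

1021 = 1111111101
973 = 1111001101
→ XOR → 0000110000 = 48
→ shifted left by 1 (mod 2^10) → 0001100000 = 96
→ shifted left by 3 (mod 2^10) → 1100000000 = 768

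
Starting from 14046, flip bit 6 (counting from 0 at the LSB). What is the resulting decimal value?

x = 011011011011110
bit 6 is currently 1; toggle it via x ^ (1 << 6) = x ^ 64
→ 011011010011110 = 13982

13982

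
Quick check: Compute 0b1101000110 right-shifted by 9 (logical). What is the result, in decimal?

x = 1101000110
shift right by 9 → 0000000001 = 1
(equivalently, floor(838 / 512))

1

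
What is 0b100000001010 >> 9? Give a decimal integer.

x = 100000001010
shift right by 9 → 000000000100 = 4
(equivalently, floor(2058 / 512))

4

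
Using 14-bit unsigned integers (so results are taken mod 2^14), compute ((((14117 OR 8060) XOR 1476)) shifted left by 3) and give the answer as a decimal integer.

5576

14117 = 11011100100101
8060 = 01111101111100
→ OR → 11111101111101 = 16253
1476 = 00010111000100
→ XOR → 11101010111001 = 15033
→ shifted left by 3 (mod 2^14) → 01010111001000 = 5576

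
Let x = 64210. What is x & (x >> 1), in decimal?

x = 1111101011010010 = 64210
x>>1 = 0111110101101001
AND  = 0111100001000000 = 30784
(x & (x >> 1) has a 1 wherever x has two consecutive 1 bits.)

30784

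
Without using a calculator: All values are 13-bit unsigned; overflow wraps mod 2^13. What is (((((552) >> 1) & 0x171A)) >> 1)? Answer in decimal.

552 = 0001000101000
→ >> 1 → 0000100010100 = 276
0x171A = 1011100011010
→ & → 0000100010000 = 272
→ >> 1 → 0000010001000 = 136

136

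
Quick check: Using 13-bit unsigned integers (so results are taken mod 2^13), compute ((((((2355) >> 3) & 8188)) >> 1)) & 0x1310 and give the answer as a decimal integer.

2355 = 0100100110011
→ >> 3 → 0000100100110 = 294
8188 = 1111111111100
→ & → 0000100100100 = 292
→ >> 1 → 0000010010010 = 146
0x1310 = 1001100010000
→ & → 0000000010000 = 16

16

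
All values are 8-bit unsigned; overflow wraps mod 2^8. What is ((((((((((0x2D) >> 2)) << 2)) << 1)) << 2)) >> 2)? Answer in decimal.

0x2D = 00101101
→ >> 2 → 00001011 = 11
→ << 2 (mod 2^8) → 00101100 = 44
→ << 1 (mod 2^8) → 01011000 = 88
→ << 2 (mod 2^8) → 01100000 = 96
→ >> 2 → 00011000 = 24

24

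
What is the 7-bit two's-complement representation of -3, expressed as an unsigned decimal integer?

125

3 in 7 bits: 0000011
Invert: 1111100
Add 1:  1111101 = 125
(Check: 2^7 - 3 = 128 - 3 = 125.)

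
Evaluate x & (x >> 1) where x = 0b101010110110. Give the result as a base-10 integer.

18

x = 101010110110 = 2742
x>>1 = 010101011011
AND  = 000000010010 = 18
(x & (x >> 1) has a 1 wherever x has two consecutive 1 bits.)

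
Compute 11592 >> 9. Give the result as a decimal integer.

22

11592 = 10110101001000
shift right by 9 → 00000000010110 = 22
(equivalently, floor(11592 / 512))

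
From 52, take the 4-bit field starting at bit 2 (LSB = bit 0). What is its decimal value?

13

v = 00110100
Shift right by 2: 001101
Mask low 4 bits: 1101 = 13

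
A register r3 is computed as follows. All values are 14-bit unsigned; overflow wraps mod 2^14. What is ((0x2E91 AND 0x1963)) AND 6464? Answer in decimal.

0x2E91 = 10111010010001
0x1963 = 01100101100011
→ AND → 00100000000001 = 2049
6464 = 01100101000000
→ AND → 00100000000000 = 2048

2048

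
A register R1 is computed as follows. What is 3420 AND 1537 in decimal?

1024

3420 = 110101011100
1537 = 011000000001
AND → 010000000000 = 1024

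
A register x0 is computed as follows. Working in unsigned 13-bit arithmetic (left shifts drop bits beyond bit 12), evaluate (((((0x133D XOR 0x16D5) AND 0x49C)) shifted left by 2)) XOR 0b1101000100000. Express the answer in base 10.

0x133D = 1001100111101
0x16D5 = 1011011010101
→ XOR → 0010111101000 = 1512
0x49C = 0010010011100
→ AND → 0010010001000 = 1160
→ shifted left by 2 (mod 2^13) → 1001000100000 = 4640
0b1101000100000 = 1101000100000
→ XOR → 0100000000000 = 2048

2048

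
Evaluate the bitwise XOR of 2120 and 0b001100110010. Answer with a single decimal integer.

2938

2120 = 100001001000
b = 001100110010
XOR → 101101111010 = 2938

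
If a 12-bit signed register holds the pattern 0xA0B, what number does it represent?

-1525

pattern = 101000001011 (MSB is 1 ⇒ negative)
Invert: 010111110100, add 1 → 010111110101 = 1525, so the value is -1525.
(Equivalently: 2571 - 2^12 = 2571 - 4096 = -1525.)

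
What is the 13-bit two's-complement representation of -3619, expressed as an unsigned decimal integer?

3619 in 13 bits: 0111000100011
Invert: 1000111011100
Add 1:  1000111011101 = 4573
(Check: 2^13 - 3619 = 8192 - 3619 = 4573.)

4573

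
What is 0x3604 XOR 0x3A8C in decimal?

3208

0x3604 = 11011000000100
0x3A8C = 11101010001100
XOR → 00110010001000 = 3208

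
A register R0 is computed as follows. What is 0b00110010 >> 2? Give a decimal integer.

12

x = 110010
shift right by 2 → 001100 = 12
(equivalently, floor(50 / 4))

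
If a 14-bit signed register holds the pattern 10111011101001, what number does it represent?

pattern = 10111011101001 (MSB is 1 ⇒ negative)
Invert: 01000100010110, add 1 → 01000100010111 = 4375, so the value is -4375.
(Equivalently: 12009 - 2^14 = 12009 - 16384 = -4375.)

-4375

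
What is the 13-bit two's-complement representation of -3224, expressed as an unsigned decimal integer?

3224 in 13 bits: 0110010011000
Invert: 1001101100111
Add 1:  1001101101000 = 4968
(Check: 2^13 - 3224 = 8192 - 3224 = 4968.)

4968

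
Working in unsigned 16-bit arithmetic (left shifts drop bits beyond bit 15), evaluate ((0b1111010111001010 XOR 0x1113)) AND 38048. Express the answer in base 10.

0b1111010111001010 = 1111010111001010
0x1113 = 0001000100010011
→ XOR → 1110010011011001 = 58585
38048 = 1001010010100000
→ AND → 1000010010000000 = 33920

33920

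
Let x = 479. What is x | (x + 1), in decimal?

511

x = 111011111 = 479
x + 1 = 111100000
OR    = 111111111 = 511
(x | (x + 1) sets the lowest cleared bit.)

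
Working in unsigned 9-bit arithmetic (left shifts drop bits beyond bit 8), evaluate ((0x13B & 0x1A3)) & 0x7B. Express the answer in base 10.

0x13B = 100111011
0x1A3 = 110100011
→ & → 100100011 = 291
0x7B = 001111011
→ & → 000100011 = 35

35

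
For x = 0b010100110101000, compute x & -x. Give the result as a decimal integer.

x = 10100110101000 = 10664
-x (two's complement) = …01011001011000
AND   = 00000000001000 = 8
(x & -x isolates the lowest set bit of x.)

8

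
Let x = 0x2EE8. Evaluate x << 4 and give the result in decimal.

0x2EE8 = 000010111011101000
shift left by 4 → 101110111010000000 = 192128
(equivalently, 12008 × 2^4 = 12008 × 16)

192128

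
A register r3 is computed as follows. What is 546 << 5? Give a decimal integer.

17472

546 = 000001000100010
shift left by 5 → 100010001000000 = 17472
(equivalently, 546 × 2^5 = 546 × 32)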